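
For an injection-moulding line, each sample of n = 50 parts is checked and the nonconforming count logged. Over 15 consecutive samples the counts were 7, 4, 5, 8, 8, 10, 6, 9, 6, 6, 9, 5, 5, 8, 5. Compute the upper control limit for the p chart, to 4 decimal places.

p̄ = Σdᵢ / (k·n) = 101 / (15 × 50) = 0.13467
UCL = p̄ + 3·√(p̄(1−p̄)/n) = 0.13467 + 3 × √(0.13467×0.86533/50) = 0.13467 + 3 × 0.04828 = 0.27950

0.2795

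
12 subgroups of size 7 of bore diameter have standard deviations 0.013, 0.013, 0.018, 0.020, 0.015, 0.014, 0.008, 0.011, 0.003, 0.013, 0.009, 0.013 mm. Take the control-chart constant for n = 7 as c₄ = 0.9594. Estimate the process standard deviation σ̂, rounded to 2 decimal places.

s̄ = (0.013 + 0.013 + 0.018 + 0.020 + 0.015 + 0.014 + 0.008 + 0.011 + 0.003 + 0.013 + 0.009 + 0.013) / 12 = 0.0125
σ̂ = s̄ / c₄ = 0.0125 / 0.9594 = 0.0130

0.01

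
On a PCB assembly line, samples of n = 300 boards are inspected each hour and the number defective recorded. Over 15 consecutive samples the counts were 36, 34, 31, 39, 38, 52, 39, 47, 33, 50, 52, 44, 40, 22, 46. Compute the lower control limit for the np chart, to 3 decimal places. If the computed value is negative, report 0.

p̄ = Σdᵢ / (k·n) = 603 / (15 × 300) = 0.13400
LCL = np̄ − 3·√(np̄(1−p̄)) = 40.2000 − 3 × 5.9003 = 22.4992

22.499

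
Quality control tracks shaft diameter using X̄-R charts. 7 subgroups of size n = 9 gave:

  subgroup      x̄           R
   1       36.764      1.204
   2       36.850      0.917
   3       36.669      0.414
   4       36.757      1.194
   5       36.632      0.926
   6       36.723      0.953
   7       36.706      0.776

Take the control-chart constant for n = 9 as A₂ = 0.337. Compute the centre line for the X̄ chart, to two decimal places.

X̄̄ = (36.764 + 36.850 + 36.669 + 36.757 + 36.632 + 36.723 + 36.706) / 7 = 257.1010 / 7 = 36.7287
CL = X̄̄ = 36.7287

36.73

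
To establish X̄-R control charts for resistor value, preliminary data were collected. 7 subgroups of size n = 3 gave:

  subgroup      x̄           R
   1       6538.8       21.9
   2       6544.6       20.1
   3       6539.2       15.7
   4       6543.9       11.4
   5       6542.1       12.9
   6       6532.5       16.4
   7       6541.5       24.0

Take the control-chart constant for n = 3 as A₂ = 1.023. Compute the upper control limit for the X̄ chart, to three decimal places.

6558.259

X̄̄ = (6538.8 + 6544.6 + 6539.2 + 6543.9 + 6542.1 + 6532.5 + 6541.5) / 7 = 45782.6000 / 7 = 6540.3714
R̄ = (21.9 + 20.1 + 15.7 + 11.4 + 12.9 + 16.4 + 24.0) / 7 = 122.4000 / 7 = 17.4857
UCL = X̄̄ + A₂·R̄ = 6540.3714 + 1.023 × 17.4857 = 6558.2593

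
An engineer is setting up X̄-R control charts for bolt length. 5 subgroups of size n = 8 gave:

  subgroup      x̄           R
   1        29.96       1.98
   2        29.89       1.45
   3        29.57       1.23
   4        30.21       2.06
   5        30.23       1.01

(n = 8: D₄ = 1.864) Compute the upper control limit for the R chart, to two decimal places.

R̄ = (1.98 + 1.45 + 1.23 + 2.06 + 1.01) / 5 = 7.7300 / 5 = 1.5460
UCL_R = D₄·R̄ = 1.864 × 1.5460 = 2.8817

2.88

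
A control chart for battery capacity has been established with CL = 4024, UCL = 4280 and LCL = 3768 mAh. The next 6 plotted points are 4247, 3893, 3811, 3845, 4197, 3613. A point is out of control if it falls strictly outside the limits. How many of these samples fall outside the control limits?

Compare each point to [3768, 4280]: sample 6 = 3613 < LCL.

1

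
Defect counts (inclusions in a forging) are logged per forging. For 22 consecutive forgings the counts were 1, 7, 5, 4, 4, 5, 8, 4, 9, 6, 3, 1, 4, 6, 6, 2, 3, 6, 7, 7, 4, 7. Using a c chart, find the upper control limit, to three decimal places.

c̄ = (1 + 7 + 5 + 4 + 4 + 5 + 8 + 4 + 9 + 6 + 3 + 1 + 4 + 6 + 6 + 2 + 3 + 6 + 7 + 7 + 4 + 7) / 22 = 109 / 22 = 4.9545
UCL = c̄ + 3√c̄ = 4.9545 + 3 × √4.9545 = 4.9545 + 3 × 2.2259 = 11.6322

11.632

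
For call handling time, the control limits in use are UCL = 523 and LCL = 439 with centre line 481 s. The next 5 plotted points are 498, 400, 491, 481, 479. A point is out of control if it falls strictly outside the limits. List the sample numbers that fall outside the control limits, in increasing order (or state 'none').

2

Compare each point to [439, 523]: sample 2 = 400 < LCL.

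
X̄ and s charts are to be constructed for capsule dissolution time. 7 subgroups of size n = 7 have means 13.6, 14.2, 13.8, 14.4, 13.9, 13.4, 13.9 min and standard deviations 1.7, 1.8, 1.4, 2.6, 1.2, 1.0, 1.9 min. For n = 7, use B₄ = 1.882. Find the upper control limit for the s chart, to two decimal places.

3.12

s̄ = (1.7 + 1.8 + 1.4 + 2.6 + 1.2 + 1.0 + 1.9) / 7 = 1.6571
UCL_s = B₄·s̄ = 1.882 × 1.6571 = 3.1187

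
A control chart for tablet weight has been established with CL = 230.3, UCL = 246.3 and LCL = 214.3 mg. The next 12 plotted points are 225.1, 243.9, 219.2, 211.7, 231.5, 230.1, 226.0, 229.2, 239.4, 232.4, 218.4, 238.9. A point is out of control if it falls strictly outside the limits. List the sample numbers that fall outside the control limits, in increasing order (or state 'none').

4

Compare each point to [214.3, 246.3]: sample 4 = 211.7 < LCL.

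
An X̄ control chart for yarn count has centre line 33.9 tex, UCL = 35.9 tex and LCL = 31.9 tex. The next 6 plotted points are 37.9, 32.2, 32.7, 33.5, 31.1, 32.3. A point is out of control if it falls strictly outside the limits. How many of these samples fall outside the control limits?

2

Compare each point to [31.9, 35.9]: sample 1 = 37.9 > UCL; sample 5 = 31.1 < LCL.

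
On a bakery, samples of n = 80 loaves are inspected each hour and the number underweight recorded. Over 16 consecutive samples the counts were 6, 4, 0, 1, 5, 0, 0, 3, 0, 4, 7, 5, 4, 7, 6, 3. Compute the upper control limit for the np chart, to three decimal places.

p̄ = Σdᵢ / (k·n) = 55 / (16 × 80) = 0.04297
UCL = np̄ + 3·√(np̄(1−p̄)) = 3.4375 + 3 × √(3.4375×0.95703) = 3.4375 + 3 × 1.8138 = 8.8788

8.879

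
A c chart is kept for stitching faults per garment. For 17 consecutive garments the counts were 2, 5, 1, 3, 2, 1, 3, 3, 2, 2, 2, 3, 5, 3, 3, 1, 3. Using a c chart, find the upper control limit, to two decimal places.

7.41

c̄ = (2 + 5 + 1 + 3 + 2 + 1 + 3 + 3 + 2 + 2 + 2 + 3 + 5 + 3 + 3 + 1 + 3) / 17 = 44 / 17 = 2.5882
UCL = c̄ + 3√c̄ = 2.5882 + 3 × √2.5882 = 2.5882 + 3 × 1.6088 = 7.4146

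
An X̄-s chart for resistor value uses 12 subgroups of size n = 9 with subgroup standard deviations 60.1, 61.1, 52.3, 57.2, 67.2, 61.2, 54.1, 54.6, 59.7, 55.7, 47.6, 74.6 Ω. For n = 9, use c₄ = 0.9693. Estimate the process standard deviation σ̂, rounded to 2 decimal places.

60.65

s̄ = (60.1 + 61.1 + 52.3 + 57.2 + 67.2 + 61.2 + 54.1 + 54.6 + 59.7 + 55.7 + 47.6 + 74.6) / 12 = 58.7833
σ̂ = s̄ / c₄ = 58.7833 / 0.9693 = 60.6451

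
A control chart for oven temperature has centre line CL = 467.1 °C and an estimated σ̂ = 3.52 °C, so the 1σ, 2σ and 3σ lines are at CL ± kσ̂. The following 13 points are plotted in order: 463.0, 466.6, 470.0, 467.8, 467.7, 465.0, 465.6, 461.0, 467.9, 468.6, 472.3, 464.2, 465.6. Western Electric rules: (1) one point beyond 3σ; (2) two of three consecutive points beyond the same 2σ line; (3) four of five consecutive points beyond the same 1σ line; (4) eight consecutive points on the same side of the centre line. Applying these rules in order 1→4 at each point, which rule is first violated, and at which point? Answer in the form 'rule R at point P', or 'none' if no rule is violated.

Zone of each point (C = within 1σ̂, B = 1σ̂–2σ̂, A = 2σ̂–3σ̂, * = beyond 3σ̂; sign = side of CL): 1:-B, 2:-C, 3:+C, 4:+C, 5:+C, 6:-C, 7:-C, 8:-B, 9:+C, 10:+C, 11:+B, 12:-C, 13:-C
No rule fires across all 13 points.

none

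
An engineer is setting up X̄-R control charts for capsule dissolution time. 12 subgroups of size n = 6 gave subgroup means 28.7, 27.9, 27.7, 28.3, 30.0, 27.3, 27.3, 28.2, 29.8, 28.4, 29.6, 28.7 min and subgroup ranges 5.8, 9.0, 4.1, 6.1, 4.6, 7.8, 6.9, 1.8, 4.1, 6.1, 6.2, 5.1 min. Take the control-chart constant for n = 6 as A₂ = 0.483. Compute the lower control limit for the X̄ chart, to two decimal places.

25.77

X̄̄ = (28.7 + 27.9 + 27.7 + 28.3 + 30.0 + 27.3 + 27.3 + 28.2 + 29.8 + 28.4 + 29.6 + 28.7) / 12 = 341.9000 / 12 = 28.4917
R̄ = (5.8 + 9.0 + 4.1 + 6.1 + 4.6 + 7.8 + 6.9 + 1.8 + 4.1 + 6.1 + 6.2 + 5.1) / 12 = 67.6000 / 12 = 5.6333
LCL = X̄̄ − A₂·R̄ = 28.4917 − 0.483 × 5.6333 = 25.7708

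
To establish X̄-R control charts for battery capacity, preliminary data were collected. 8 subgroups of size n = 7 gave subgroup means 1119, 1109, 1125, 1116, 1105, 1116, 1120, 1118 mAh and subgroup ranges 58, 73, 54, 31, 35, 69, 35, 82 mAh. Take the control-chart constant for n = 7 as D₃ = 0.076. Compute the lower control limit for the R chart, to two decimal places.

R̄ = (58 + 73 + 54 + 31 + 35 + 69 + 35 + 82) / 8 = 437.0000 / 8 = 54.6250
LCL_R = D₃·R̄ = 0.076 × 54.6250 = 4.1515

4.15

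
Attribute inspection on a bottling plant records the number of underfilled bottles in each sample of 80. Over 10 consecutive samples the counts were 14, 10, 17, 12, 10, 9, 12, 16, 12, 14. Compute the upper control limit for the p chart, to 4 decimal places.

p̄ = Σdᵢ / (k·n) = 126 / (10 × 80) = 0.15750
UCL = p̄ + 3·√(p̄(1−p̄)/n) = 0.15750 + 3 × √(0.15750×0.84250/80) = 0.15750 + 3 × 0.04073 = 0.27968

0.2797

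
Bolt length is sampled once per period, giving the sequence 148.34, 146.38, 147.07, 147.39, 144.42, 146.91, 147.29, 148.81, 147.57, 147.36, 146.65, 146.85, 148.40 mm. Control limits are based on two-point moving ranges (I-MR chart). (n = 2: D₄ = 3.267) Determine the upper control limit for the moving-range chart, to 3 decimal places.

Moving ranges: 1.96, 0.69, 0.32, 2.97, 2.49, 0.38, 1.52, 1.24, 0.21, 0.71, 0.20, 1.55; M̄R̄ = 14.2400 / 12 = 1.1867
UCL_MR = D₄·M̄R̄ = 3.267 × 1.1867 = 3.8768

3.877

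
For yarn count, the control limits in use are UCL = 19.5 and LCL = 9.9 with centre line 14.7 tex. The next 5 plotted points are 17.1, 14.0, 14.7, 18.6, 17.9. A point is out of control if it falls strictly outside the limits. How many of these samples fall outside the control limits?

All 5 points lie within [9.9, 19.5].

0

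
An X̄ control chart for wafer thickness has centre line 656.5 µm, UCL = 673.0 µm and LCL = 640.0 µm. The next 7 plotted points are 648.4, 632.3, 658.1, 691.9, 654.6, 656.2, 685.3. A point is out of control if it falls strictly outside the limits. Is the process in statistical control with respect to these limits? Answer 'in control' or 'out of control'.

Compare each point to [640.0, 673.0]: sample 2 = 632.3 < LCL; sample 4 = 691.9 > UCL; sample 7 = 685.3 > UCL.

out of control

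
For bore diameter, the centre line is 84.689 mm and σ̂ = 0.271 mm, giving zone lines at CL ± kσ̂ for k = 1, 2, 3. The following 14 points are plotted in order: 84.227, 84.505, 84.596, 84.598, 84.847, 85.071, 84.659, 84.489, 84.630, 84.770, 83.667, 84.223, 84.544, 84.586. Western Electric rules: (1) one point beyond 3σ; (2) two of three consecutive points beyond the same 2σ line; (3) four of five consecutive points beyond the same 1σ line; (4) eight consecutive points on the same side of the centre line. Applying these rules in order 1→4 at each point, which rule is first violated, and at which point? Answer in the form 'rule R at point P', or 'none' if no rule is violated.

Zone of each point (C = within 1σ̂, B = 1σ̂–2σ̂, A = 2σ̂–3σ̂, * = beyond 3σ̂; sign = side of CL): 1:-B, 2:-C, 3:-C, 4:-C, 5:+C, 6:+B, 7:-C, 8:-C, 9:-C, 10:+C, 11:-*, 12:-B, 13:-C, 14:-C
Rule 1 (one point beyond the 3σ limits) is satisfied at point 11.

rule 1 at point 11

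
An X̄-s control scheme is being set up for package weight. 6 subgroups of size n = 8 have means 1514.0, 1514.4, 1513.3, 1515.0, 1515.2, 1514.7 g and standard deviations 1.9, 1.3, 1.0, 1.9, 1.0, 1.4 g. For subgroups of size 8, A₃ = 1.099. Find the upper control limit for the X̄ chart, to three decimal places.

1515.990

X̄̄ = (1514.0 + 1514.4 + 1513.3 + 1515.0 + 1515.2 + 1514.7) / 6 = 1514.4333
s̄ = (1.9 + 1.3 + 1.0 + 1.9 + 1.0 + 1.4) / 6 = 1.4167
UCL = X̄̄ + A₃·s̄ = 1514.4333 + 1.099 × 1.4167 = 1515.9903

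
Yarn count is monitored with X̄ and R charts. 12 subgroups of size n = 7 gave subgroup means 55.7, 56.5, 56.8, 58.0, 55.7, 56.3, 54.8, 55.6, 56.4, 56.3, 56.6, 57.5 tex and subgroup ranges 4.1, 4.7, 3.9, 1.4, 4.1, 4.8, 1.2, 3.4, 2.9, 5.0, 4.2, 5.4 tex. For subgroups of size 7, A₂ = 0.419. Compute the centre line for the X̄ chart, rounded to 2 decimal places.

56.35

X̄̄ = (55.7 + 56.5 + 56.8 + 58.0 + 55.7 + 56.3 + 54.8 + 55.6 + 56.4 + 56.3 + 56.6 + 57.5) / 12 = 676.2000 / 12 = 56.3500
CL = X̄̄ = 56.3500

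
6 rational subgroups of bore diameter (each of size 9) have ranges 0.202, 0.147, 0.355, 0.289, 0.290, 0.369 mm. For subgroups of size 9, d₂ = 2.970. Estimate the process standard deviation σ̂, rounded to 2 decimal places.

0.09

R̄ = (0.202 + 0.147 + 0.355 + 0.289 + 0.290 + 0.369) / 6 = 0.2753
σ̂ = R̄ / d₂ = 0.2753 / 2.970 = 0.0927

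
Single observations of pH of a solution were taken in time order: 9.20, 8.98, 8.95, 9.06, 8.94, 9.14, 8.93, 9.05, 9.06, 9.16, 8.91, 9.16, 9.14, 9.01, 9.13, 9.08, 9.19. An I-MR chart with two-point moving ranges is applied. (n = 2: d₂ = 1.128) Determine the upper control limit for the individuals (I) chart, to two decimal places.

X̄ = (9.20 + 8.98 + 8.95 + 9.06 + 8.94 + 9.14 + 8.93 + 9.05 + 9.06 + 9.16 + 8.91 + 9.16 + 9.14 + 9.01 + 9.13 + 9.08 + 9.19) / 17 = 9.0641
Moving ranges: 0.22, 0.03, 0.11, 0.12, 0.20, 0.21, 0.12, 0.01, 0.10, 0.25, 0.25, 0.02, 0.13, 0.12, 0.05, 0.11; M̄R̄ = 2.0500 / 16 = 0.1281
UCL = X̄ + 3·M̄R̄/d₂ = 9.0641 + 3 × 0.1281 / 1.128 = 9.4049

9.40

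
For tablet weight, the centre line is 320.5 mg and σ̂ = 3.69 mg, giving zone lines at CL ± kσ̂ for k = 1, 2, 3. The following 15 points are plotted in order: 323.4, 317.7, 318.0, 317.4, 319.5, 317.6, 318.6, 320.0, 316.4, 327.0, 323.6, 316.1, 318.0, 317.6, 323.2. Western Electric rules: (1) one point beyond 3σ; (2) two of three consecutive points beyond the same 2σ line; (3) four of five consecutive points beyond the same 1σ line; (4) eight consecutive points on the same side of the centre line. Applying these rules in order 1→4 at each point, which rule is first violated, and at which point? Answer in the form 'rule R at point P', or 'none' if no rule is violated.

rule 4 at point 9

Zone of each point (C = within 1σ̂, B = 1σ̂–2σ̂, A = 2σ̂–3σ̂, * = beyond 3σ̂; sign = side of CL): 1:+C, 2:-C, 3:-C, 4:-C, 5:-C, 6:-C, 7:-C, 8:-C, 9:-B, 10:+B, 11:+C, 12:-B, 13:-C, 14:-C, 15:+C
Rule 4 (eight consecutive points on the same side of the centre line) is satisfied at point 9.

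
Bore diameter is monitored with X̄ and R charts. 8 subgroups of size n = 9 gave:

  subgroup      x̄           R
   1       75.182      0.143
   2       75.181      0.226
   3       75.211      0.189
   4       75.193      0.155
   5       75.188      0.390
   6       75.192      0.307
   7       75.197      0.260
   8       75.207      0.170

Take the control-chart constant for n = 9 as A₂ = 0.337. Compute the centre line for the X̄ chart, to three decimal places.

75.194

X̄̄ = (75.182 + 75.181 + 75.211 + 75.193 + 75.188 + 75.192 + 75.197 + 75.207) / 8 = 601.5510 / 8 = 75.1939
CL = X̄̄ = 75.1939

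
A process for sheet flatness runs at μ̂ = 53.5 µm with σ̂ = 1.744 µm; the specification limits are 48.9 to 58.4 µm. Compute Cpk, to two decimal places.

0.88

Cpu = (USL − μ̂) / (3σ̂) = (58.4 − 53.5) / (3 × 1.744) = 0.9365; Cpl = (μ̂ − LSL) / (3σ̂) = (53.5 − 48.9) / (3 × 1.744) = 0.8792; Cpk = min(Cpu, Cpl) = 0.8792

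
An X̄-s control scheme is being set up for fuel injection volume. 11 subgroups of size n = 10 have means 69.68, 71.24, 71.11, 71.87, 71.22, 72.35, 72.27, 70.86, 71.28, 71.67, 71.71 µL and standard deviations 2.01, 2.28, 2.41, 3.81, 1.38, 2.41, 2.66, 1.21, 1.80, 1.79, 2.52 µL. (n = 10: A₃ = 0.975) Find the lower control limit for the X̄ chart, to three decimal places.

69.235

X̄̄ = (69.68 + 71.24 + 71.11 + 71.87 + 71.22 + 72.35 + 72.27 + 70.86 + 71.28 + 71.67 + 71.71) / 11 = 71.3873
s̄ = (2.01 + 2.28 + 2.41 + 3.81 + 1.38 + 2.41 + 2.66 + 1.21 + 1.80 + 1.79 + 2.52) / 11 = 2.2073
LCL = X̄̄ − A₃·s̄ = 71.3873 − 0.975 × 2.2073 = 69.2352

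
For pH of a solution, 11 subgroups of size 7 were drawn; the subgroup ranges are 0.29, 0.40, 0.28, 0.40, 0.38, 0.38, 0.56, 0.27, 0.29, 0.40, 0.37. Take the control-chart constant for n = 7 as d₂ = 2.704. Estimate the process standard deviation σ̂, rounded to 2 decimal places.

0.14

R̄ = (0.29 + 0.40 + 0.28 + 0.40 + 0.38 + 0.38 + 0.56 + 0.27 + 0.29 + 0.40 + 0.37) / 11 = 0.3655
σ̂ = R̄ / d₂ = 0.3655 / 2.704 = 0.1352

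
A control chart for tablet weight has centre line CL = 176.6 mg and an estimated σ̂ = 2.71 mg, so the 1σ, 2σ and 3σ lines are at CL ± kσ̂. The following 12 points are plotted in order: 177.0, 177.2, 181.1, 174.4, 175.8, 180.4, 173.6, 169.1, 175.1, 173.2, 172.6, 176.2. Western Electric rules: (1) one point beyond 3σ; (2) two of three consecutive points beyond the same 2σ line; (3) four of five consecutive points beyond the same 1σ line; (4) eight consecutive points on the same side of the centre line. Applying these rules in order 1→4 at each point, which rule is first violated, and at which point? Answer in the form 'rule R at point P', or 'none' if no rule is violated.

rule 3 at point 11

Zone of each point (C = within 1σ̂, B = 1σ̂–2σ̂, A = 2σ̂–3σ̂, * = beyond 3σ̂; sign = side of CL): 1:+C, 2:+C, 3:+B, 4:-C, 5:-C, 6:+B, 7:-B, 8:-A, 9:-C, 10:-B, 11:-B, 12:-C
Rule 3 (four of five consecutive points beyond the same 1σ limit) is satisfied at point 11.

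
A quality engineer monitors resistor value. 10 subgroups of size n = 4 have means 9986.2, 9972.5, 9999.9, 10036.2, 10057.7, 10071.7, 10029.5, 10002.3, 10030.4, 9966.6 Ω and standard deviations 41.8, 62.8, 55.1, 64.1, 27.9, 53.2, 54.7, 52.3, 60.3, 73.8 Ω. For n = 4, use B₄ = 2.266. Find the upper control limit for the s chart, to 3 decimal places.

s̄ = (41.8 + 62.8 + 55.1 + 64.1 + 27.9 + 53.2 + 54.7 + 52.3 + 60.3 + 73.8) / 10 = 54.6000
UCL_s = B₄·s̄ = 2.266 × 54.6000 = 123.7236

123.724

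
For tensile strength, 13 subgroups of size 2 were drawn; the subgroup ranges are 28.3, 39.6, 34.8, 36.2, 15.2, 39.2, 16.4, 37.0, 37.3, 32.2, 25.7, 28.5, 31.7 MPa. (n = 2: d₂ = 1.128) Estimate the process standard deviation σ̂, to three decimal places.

27.421

R̄ = (28.3 + 39.6 + 34.8 + 36.2 + 15.2 + 39.2 + 16.4 + 37.0 + 37.3 + 32.2 + 25.7 + 28.5 + 31.7) / 13 = 30.9308
σ̂ = R̄ / d₂ = 30.9308 / 1.128 = 27.4209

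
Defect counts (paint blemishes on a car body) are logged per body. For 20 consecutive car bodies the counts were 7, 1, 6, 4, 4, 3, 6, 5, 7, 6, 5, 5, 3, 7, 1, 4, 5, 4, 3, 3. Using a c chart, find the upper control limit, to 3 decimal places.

c̄ = (7 + 1 + 6 + 4 + 4 + 3 + 6 + 5 + 7 + 6 + 5 + 5 + 3 + 7 + 1 + 4 + 5 + 4 + 3 + 3) / 20 = 89 / 20 = 4.4500
UCL = c̄ + 3√c̄ = 4.4500 + 3 × √4.4500 = 4.4500 + 3 × 2.1095 = 10.7785

10.779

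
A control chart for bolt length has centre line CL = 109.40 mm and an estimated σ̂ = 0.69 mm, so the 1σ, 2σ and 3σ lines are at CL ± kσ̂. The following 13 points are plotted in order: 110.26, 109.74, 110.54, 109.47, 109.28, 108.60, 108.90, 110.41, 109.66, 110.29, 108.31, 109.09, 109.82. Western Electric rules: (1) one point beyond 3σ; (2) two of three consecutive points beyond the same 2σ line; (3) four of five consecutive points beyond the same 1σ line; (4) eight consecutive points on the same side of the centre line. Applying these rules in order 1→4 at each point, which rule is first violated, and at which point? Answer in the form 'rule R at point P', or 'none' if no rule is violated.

Zone of each point (C = within 1σ̂, B = 1σ̂–2σ̂, A = 2σ̂–3σ̂, * = beyond 3σ̂; sign = side of CL): 1:+B, 2:+C, 3:+B, 4:+C, 5:-C, 6:-B, 7:-C, 8:+B, 9:+C, 10:+B, 11:-B, 12:-C, 13:+C
No rule fires across all 13 points.

none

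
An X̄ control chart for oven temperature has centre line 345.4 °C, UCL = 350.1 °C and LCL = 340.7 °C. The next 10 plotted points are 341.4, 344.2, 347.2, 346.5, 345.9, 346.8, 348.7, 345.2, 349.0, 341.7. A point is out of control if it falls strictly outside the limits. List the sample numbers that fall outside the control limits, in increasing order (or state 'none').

All 10 points lie within [340.7, 350.1].

none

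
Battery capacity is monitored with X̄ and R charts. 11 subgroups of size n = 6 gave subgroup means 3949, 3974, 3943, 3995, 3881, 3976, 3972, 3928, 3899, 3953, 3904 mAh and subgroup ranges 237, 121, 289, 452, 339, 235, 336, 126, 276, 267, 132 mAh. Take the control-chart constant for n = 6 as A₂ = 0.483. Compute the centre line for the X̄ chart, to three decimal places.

X̄̄ = (3949 + 3974 + 3943 + 3995 + 3881 + 3976 + 3972 + 3928 + 3899 + 3953 + 3904) / 11 = 43374.0000 / 11 = 3943.0909
CL = X̄̄ = 3943.0909

3943.091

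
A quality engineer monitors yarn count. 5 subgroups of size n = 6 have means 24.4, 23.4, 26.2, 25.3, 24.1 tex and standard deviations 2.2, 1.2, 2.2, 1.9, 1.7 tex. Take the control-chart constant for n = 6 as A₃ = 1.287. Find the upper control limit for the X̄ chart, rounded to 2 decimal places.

X̄̄ = (24.4 + 23.4 + 26.2 + 25.3 + 24.1) / 5 = 24.6800
s̄ = (2.2 + 1.2 + 2.2 + 1.9 + 1.7) / 5 = 1.8400
UCL = X̄̄ + A₃·s̄ = 24.6800 + 1.287 × 1.8400 = 27.0481

27.05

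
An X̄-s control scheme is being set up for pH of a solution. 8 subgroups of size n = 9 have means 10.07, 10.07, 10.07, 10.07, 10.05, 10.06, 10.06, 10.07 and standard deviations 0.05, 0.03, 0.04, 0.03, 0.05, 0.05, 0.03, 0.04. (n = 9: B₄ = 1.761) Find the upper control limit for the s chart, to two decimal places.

0.07

s̄ = (0.05 + 0.03 + 0.04 + 0.03 + 0.05 + 0.05 + 0.03 + 0.04) / 8 = 0.0400
UCL_s = B₄·s̄ = 1.761 × 0.0400 = 0.0704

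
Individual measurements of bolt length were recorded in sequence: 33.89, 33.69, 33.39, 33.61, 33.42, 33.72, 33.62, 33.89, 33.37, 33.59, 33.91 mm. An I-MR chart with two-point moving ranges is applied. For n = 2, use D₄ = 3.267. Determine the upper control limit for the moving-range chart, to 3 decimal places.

0.862

Moving ranges: 0.20, 0.30, 0.22, 0.19, 0.30, 0.10, 0.27, 0.52, 0.22, 0.32; M̄R̄ = 2.6400 / 10 = 0.2640
UCL_MR = D₄·M̄R̄ = 3.267 × 0.2640 = 0.8625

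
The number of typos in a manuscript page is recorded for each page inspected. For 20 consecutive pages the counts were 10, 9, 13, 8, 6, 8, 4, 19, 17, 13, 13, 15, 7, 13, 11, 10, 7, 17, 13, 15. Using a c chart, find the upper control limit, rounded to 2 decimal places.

21.53

c̄ = (10 + 9 + 13 + 8 + 6 + 8 + 4 + 19 + 17 + 13 + 13 + 15 + 7 + 13 + 11 + 10 + 7 + 17 + 13 + 15) / 20 = 228 / 20 = 11.4000
UCL = c̄ + 3√c̄ = 11.4000 + 3 × √11.4000 = 11.4000 + 3 × 3.3764 = 21.5292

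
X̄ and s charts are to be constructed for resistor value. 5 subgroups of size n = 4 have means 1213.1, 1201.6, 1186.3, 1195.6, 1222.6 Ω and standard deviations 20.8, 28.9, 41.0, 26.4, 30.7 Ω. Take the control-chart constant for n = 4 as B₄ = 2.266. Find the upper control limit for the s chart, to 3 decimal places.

66.983

s̄ = (20.8 + 28.9 + 41.0 + 26.4 + 30.7) / 5 = 29.5600
UCL_s = B₄·s̄ = 2.266 × 29.5600 = 66.9830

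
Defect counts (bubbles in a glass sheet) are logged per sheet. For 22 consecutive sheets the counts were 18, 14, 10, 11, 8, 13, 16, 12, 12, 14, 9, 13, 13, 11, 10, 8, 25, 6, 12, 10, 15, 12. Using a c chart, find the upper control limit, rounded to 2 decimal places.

22.91

c̄ = (18 + 14 + 10 + 11 + 8 + 13 + 16 + 12 + 12 + 14 + 9 + 13 + 13 + 11 + 10 + 8 + 25 + 6 + 12 + 10 + 15 + 12) / 22 = 272 / 22 = 12.3636
UCL = c̄ + 3√c̄ = 12.3636 + 3 × √12.3636 = 12.3636 + 3 × 3.5162 = 22.9122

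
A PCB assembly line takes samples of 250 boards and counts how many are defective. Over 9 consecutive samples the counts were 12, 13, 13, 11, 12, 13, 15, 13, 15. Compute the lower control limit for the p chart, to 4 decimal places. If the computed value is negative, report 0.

0.0099

p̄ = Σdᵢ / (k·n) = 117 / (9 × 250) = 0.05200
LCL = p̄ − 3·√(p̄(1−p̄)/n) = 0.05200 − 3 × 0.01404 = 0.00987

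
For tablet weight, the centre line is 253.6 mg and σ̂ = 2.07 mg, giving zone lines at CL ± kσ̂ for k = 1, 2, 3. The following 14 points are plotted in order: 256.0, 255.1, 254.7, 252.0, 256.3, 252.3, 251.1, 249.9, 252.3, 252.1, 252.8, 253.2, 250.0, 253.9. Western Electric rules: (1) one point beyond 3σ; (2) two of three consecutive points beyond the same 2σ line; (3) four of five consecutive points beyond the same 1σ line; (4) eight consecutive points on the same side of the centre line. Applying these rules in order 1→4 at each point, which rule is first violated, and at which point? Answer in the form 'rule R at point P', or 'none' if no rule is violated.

rule 4 at point 13

Zone of each point (C = within 1σ̂, B = 1σ̂–2σ̂, A = 2σ̂–3σ̂, * = beyond 3σ̂; sign = side of CL): 1:+B, 2:+C, 3:+C, 4:-C, 5:+B, 6:-C, 7:-B, 8:-B, 9:-C, 10:-C, 11:-C, 12:-C, 13:-B, 14:+C
Rule 4 (eight consecutive points on the same side of the centre line) is satisfied at point 13.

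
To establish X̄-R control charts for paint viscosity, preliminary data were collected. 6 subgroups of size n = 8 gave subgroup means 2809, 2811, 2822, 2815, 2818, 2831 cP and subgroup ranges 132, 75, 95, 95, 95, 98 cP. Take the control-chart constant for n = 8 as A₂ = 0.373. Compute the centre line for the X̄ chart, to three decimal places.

2817.667

X̄̄ = (2809 + 2811 + 2822 + 2815 + 2818 + 2831) / 6 = 16906.0000 / 6 = 2817.6667
CL = X̄̄ = 2817.6667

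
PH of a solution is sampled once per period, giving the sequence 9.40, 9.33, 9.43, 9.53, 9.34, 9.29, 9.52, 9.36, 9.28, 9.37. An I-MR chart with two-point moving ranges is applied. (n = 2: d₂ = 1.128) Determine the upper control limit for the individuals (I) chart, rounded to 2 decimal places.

X̄ = (9.40 + 9.33 + 9.43 + 9.53 + 9.34 + 9.29 + 9.52 + 9.36 + 9.28 + 9.37) / 10 = 9.3850
Moving ranges: 0.07, 0.10, 0.10, 0.19, 0.05, 0.23, 0.16, 0.08, 0.09; M̄R̄ = 1.0700 / 9 = 0.1189
UCL = X̄ + 3·M̄R̄/d₂ = 9.3850 + 3 × 0.1189 / 1.128 = 9.7012

9.70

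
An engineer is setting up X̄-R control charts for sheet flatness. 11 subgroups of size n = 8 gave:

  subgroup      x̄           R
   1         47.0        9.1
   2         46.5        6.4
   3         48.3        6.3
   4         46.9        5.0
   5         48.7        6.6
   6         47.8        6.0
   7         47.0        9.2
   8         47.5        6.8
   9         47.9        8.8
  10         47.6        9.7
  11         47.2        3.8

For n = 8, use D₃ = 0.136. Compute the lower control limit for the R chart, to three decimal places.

0.961

R̄ = (9.1 + 6.4 + 6.3 + 5.0 + 6.6 + 6.0 + 9.2 + 6.8 + 8.8 + 9.7 + 3.8) / 11 = 77.7000 / 11 = 7.0636
LCL_R = D₃·R̄ = 0.136 × 7.0636 = 0.9607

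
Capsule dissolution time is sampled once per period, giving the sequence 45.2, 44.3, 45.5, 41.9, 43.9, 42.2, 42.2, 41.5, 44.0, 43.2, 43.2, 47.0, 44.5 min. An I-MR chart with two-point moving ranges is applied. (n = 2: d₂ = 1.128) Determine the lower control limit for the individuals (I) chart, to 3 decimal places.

39.372

X̄ = (45.2 + 44.3 + 45.5 + 41.9 + 43.9 + 42.2 + 42.2 + 41.5 + 44.0 + 43.2 + 43.2 + 47.0 + 44.5) / 13 = 43.7385
Moving ranges: 0.9, 1.2, 3.6, 2.0, 1.7, 0.0, 0.7, 2.5, 0.8, 0.0, 3.8, 2.5; M̄R̄ = 19.7000 / 12 = 1.6417
LCL = X̄ − 3·M̄R̄/d₂ = 43.7385 − 3 × 1.6417 / 1.128 = 39.3723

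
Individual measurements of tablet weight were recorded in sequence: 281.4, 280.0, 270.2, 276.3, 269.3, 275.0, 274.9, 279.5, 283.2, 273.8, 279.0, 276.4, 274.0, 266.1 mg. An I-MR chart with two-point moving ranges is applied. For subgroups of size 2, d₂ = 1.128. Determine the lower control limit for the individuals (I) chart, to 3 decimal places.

X̄ = (281.4 + 280.0 + 270.2 + 276.3 + 269.3 + 275.0 + 274.9 + 279.5 + 283.2 + 273.8 + 279.0 + 276.4 + 274.0 + 266.1) / 14 = 275.6500
Moving ranges: 1.4, 9.8, 6.1, 7.0, 5.7, 0.1, 4.6, 3.7, 9.4, 5.2, 2.6, 2.4, 7.9; M̄R̄ = 65.9000 / 13 = 5.0692
LCL = X̄ − 3·M̄R̄/d₂ = 275.6500 − 3 × 5.0692 / 1.128 = 262.1680

262.168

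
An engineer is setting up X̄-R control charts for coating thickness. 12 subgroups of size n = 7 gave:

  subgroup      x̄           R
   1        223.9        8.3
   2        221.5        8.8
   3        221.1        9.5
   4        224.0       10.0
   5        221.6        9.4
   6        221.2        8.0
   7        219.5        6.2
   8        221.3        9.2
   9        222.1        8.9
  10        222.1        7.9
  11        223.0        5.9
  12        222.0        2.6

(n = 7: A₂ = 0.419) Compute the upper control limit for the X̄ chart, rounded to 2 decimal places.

225.25

X̄̄ = (223.9 + 221.5 + 221.1 + 224.0 + 221.6 + 221.2 + 219.5 + 221.3 + 222.1 + 222.1 + 223.0 + 222.0) / 12 = 2663.3000 / 12 = 221.9417
R̄ = (8.3 + 8.8 + 9.5 + 10.0 + 9.4 + 8.0 + 6.2 + 9.2 + 8.9 + 7.9 + 5.9 + 2.6) / 12 = 94.7000 / 12 = 7.8917
UCL = X̄̄ + A₂·R̄ = 221.9417 + 0.419 × 7.8917 = 225.2483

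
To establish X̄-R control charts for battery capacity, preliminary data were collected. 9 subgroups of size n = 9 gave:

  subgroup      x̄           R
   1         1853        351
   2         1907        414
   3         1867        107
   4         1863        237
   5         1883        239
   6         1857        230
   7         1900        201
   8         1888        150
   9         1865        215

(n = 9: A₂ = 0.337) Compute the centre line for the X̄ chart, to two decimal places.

X̄̄ = (1853 + 1907 + 1867 + 1863 + 1883 + 1857 + 1900 + 1888 + 1865) / 9 = 16883.0000 / 9 = 1875.8889
CL = X̄̄ = 1875.8889

1875.89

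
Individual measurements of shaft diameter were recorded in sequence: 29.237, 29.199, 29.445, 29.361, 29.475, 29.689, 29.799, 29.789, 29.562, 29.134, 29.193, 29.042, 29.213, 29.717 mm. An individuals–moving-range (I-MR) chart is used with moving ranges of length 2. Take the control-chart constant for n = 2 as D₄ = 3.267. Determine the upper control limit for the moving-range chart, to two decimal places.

0.59

Moving ranges: 0.038, 0.246, 0.084, 0.114, 0.214, 0.110, 0.010, 0.227, 0.428, 0.059, 0.151, 0.171, 0.504; M̄R̄ = 2.3560 / 13 = 0.1812
UCL_MR = D₄·M̄R̄ = 3.267 × 0.1812 = 0.5921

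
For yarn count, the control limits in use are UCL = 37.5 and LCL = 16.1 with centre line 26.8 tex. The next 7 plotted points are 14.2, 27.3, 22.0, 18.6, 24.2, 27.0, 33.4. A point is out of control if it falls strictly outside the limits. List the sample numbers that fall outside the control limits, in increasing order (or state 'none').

1

Compare each point to [16.1, 37.5]: sample 1 = 14.2 < LCL.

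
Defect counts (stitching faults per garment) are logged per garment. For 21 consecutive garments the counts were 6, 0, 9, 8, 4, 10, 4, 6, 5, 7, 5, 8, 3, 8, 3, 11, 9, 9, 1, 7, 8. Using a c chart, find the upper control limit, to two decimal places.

c̄ = (6 + 0 + 9 + 8 + 4 + 10 + 4 + 6 + 5 + 7 + 5 + 8 + 3 + 8 + 3 + 11 + 9 + 9 + 1 + 7 + 8) / 21 = 131 / 21 = 6.2381
UCL = c̄ + 3√c̄ = 6.2381 + 3 × √6.2381 = 6.2381 + 3 × 2.4976 = 13.7309

13.73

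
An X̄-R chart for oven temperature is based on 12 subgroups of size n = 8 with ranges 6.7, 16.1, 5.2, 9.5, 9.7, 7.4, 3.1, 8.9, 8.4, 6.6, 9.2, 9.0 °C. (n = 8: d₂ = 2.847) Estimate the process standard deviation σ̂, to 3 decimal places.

2.921

R̄ = (6.7 + 16.1 + 5.2 + 9.5 + 9.7 + 7.4 + 3.1 + 8.9 + 8.4 + 6.6 + 9.2 + 9.0) / 12 = 8.3167
σ̂ = R̄ / d₂ = 8.3167 / 2.847 = 2.9212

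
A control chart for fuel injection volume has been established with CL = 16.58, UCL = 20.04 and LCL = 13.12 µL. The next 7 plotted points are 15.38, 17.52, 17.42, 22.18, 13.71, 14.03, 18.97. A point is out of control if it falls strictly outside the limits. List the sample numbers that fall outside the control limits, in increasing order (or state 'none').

4

Compare each point to [13.12, 20.04]: sample 4 = 22.18 > UCL.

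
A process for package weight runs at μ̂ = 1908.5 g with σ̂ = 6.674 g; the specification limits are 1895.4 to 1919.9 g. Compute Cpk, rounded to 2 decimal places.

0.57

Cpu = (USL − μ̂) / (3σ̂) = (1919.9 − 1908.5) / (3 × 6.674) = 0.5694; Cpl = (μ̂ − LSL) / (3σ̂) = (1908.5 − 1895.4) / (3 × 6.674) = 0.6543; Cpk = min(Cpu, Cpl) = 0.5694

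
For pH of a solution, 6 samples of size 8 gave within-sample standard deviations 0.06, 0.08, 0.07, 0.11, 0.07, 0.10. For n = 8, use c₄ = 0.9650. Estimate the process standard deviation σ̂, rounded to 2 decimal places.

0.08

s̄ = (0.06 + 0.08 + 0.07 + 0.11 + 0.07 + 0.10) / 6 = 0.0817
σ̂ = s̄ / c₄ = 0.0817 / 0.9650 = 0.0846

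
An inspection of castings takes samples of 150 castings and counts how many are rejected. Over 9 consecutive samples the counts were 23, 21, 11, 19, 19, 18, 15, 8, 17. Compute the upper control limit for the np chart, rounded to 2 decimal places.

28.36

p̄ = Σdᵢ / (k·n) = 151 / (9 × 150) = 0.11185
UCL = np̄ + 3·√(np̄(1−p̄)) = 16.7778 + 3 × √(16.7778×0.88815) = 16.7778 + 3 × 3.8602 = 28.3584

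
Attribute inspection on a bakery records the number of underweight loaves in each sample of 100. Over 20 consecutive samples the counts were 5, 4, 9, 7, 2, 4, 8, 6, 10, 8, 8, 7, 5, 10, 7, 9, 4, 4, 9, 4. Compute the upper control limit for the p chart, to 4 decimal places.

0.1390

p̄ = Σdᵢ / (k·n) = 130 / (20 × 100) = 0.06500
UCL = p̄ + 3·√(p̄(1−p̄)/n) = 0.06500 + 3 × √(0.06500×0.93500/100) = 0.06500 + 3 × 0.02465 = 0.13896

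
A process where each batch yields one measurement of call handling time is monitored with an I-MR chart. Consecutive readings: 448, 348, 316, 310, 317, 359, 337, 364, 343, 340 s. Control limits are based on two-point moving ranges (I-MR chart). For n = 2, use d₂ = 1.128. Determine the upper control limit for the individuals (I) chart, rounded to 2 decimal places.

X̄ = (448 + 348 + 316 + 310 + 317 + 359 + 337 + 364 + 343 + 340) / 10 = 348.2000
Moving ranges: 100, 32, 6, 7, 42, 22, 27, 21, 3; M̄R̄ = 260.0000 / 9 = 28.8889
UCL = X̄ + 3·M̄R̄/d₂ = 348.2000 + 3 × 28.8889 / 1.128 = 425.0322

425.03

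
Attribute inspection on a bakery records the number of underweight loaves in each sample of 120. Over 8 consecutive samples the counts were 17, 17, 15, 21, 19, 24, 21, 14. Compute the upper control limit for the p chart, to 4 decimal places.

0.2531

p̄ = Σdᵢ / (k·n) = 148 / (8 × 120) = 0.15417
UCL = p̄ + 3·√(p̄(1−p̄)/n) = 0.15417 + 3 × √(0.15417×0.84583/120) = 0.15417 + 3 × 0.03296 = 0.25306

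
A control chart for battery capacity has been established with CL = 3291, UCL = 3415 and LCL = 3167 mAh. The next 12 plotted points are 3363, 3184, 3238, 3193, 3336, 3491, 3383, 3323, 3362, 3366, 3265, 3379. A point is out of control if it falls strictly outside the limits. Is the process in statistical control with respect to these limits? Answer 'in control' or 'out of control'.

Compare each point to [3167, 3415]: sample 6 = 3491 > UCL.

out of control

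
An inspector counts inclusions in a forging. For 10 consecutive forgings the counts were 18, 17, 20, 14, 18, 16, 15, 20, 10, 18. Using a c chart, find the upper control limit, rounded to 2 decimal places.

28.82

c̄ = (18 + 17 + 20 + 14 + 18 + 16 + 15 + 20 + 10 + 18) / 10 = 166 / 10 = 16.6000
UCL = c̄ + 3√c̄ = 16.6000 + 3 × √16.6000 = 16.6000 + 3 × 4.0743 = 28.8229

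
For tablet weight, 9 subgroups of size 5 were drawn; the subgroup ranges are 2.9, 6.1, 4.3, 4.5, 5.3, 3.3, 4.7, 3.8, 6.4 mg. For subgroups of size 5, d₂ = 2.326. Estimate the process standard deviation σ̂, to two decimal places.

1.97

R̄ = (2.9 + 6.1 + 4.3 + 4.5 + 5.3 + 3.3 + 4.7 + 3.8 + 6.4) / 9 = 4.5889
σ̂ = R̄ / d₂ = 4.5889 / 2.326 = 1.9729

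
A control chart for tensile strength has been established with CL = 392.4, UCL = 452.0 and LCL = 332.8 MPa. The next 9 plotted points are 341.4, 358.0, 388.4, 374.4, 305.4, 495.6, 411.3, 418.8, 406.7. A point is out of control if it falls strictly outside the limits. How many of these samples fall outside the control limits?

Compare each point to [332.8, 452.0]: sample 5 = 305.4 < LCL; sample 6 = 495.6 > UCL.

2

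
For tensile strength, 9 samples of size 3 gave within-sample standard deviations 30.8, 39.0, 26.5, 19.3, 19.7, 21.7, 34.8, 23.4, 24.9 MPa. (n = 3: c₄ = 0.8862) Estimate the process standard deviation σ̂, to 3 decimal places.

30.104

s̄ = (30.8 + 39.0 + 26.5 + 19.3 + 19.7 + 21.7 + 34.8 + 23.4 + 24.9) / 9 = 26.6778
σ̂ = s̄ / c₄ = 26.6778 / 0.8862 = 30.1036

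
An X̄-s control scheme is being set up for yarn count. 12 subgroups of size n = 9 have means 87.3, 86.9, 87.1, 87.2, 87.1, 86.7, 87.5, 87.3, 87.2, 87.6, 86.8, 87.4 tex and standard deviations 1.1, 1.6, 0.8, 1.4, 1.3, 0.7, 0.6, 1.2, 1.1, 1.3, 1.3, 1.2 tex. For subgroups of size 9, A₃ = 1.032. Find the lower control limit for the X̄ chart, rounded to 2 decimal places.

X̄̄ = (87.3 + 86.9 + 87.1 + 87.2 + 87.1 + 86.7 + 87.5 + 87.3 + 87.2 + 87.6 + 86.8 + 87.4) / 12 = 87.1750
s̄ = (1.1 + 1.6 + 0.8 + 1.4 + 1.3 + 0.7 + 0.6 + 1.2 + 1.1 + 1.3 + 1.3 + 1.2) / 12 = 1.1333
LCL = X̄̄ − A₃·s̄ = 87.1750 − 1.032 × 1.1333 = 86.0054

86.01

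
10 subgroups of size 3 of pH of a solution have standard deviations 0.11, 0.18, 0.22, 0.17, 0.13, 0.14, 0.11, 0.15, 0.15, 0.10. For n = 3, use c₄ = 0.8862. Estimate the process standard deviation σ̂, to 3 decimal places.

0.165

s̄ = (0.11 + 0.18 + 0.22 + 0.17 + 0.13 + 0.14 + 0.11 + 0.15 + 0.15 + 0.10) / 10 = 0.1460
σ̂ = s̄ / c₄ = 0.1460 / 0.8862 = 0.1647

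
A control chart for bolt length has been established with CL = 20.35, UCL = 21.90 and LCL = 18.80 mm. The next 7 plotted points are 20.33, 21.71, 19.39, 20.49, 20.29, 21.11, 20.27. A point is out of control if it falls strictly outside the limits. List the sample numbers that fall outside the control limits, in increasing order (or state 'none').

none

All 7 points lie within [18.80, 21.90].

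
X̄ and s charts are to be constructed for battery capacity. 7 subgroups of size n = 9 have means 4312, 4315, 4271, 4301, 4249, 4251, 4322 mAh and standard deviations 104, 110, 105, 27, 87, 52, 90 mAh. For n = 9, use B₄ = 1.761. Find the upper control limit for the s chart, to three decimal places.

s̄ = (104 + 110 + 105 + 27 + 87 + 52 + 90) / 7 = 82.1429
UCL_s = B₄·s̄ = 1.761 × 82.1429 = 144.6536

144.654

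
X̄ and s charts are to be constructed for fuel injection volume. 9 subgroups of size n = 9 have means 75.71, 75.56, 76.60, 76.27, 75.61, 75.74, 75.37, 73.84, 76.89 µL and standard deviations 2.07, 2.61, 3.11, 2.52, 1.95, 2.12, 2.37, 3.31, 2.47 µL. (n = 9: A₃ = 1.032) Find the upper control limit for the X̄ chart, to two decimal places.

78.32

X̄̄ = (75.71 + 75.56 + 76.60 + 76.27 + 75.61 + 75.74 + 75.37 + 73.84 + 76.89) / 9 = 75.7322
s̄ = (2.07 + 2.61 + 3.11 + 2.52 + 1.95 + 2.12 + 2.37 + 3.31 + 2.47) / 9 = 2.5033
UCL = X̄̄ + A₃·s̄ = 75.7322 + 1.032 × 2.5033 = 78.3157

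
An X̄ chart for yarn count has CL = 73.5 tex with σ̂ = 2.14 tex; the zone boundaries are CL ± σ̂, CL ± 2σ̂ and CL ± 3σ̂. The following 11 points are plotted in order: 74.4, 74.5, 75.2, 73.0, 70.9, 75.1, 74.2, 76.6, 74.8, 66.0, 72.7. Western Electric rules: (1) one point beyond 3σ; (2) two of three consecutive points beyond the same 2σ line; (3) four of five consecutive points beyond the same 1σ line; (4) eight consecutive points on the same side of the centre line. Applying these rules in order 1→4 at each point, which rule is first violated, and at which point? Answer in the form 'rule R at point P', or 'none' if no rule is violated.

Zone of each point (C = within 1σ̂, B = 1σ̂–2σ̂, A = 2σ̂–3σ̂, * = beyond 3σ̂; sign = side of CL): 1:+C, 2:+C, 3:+C, 4:-C, 5:-B, 6:+C, 7:+C, 8:+B, 9:+C, 10:-*, 11:-C
Rule 1 (one point beyond the 3σ limits) is satisfied at point 10.

rule 1 at point 10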